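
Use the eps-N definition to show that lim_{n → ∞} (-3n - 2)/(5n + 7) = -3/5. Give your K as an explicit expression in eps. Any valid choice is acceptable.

Fix eps > 0. For n ≥ 1, |(-3n - 2)/(5n + 7) + 3/5| = |11|/(5(5n + 7)) = 11/(5(5n + 7)).
Since 5n + 7 ≥ 5n for n ≥ 1, this is ≤ 11/(5·5n) = (11/25)/n.
So |(-3n - 2)/(5n + 7) + 3/5| < eps whenever n > (11/25)/eps.
Take K = (11/25)/eps. If n > K then |(-3n - 2)/(5n + 7) + 3/5| ≤ (11/25)/n < eps.

K = (11/25)/eps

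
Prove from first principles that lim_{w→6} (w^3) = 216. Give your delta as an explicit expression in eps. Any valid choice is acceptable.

delta = min(2, eps/148)

Let eps > 0. We seek delta > 0 with 0 < |w − 6| < delta ⇒ |w^3 − 216| < eps.
Factor: w^3 − 216 = (w − 6)(w^2 + 6w + 36), so |w^3 − 216| = |w − 6|·|w^2 + 6w + 36|.
Restrict delta ≤ 2. Then |w − 6| < 2 gives |w| < 8, so by the triangle inequality |w^2 + 6w + 36| ≤ 8^2 + 6·8 + 36 = 148.
Hence |w^3 − 216| ≤ 148|w − 6|, which is < eps once |w − 6| < eps/148.
Take delta = min(2, eps/148). If 0 < |w − 6| < delta then both bounds hold and |w^3 − 216| ≤ 148|w − 6| < 148·(eps/148) = eps.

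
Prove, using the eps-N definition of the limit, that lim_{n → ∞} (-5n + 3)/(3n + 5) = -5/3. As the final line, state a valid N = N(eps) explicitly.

Let eps > 0 be given. For n ≥ 1, |(-5n + 3)/(3n + 5) + 5/3| = |34|/(3(3n + 5)) = 34/(3(3n + 5)).
Since 3n + 5 ≥ 3n for n ≥ 1, this is ≤ 34/(3·3n) = (34/9)/n.
So |(-5n + 3)/(3n + 5) + 5/3| < eps whenever n > (34/9)/eps.
Take N = (34/9)/eps. If n > N then |(-5n + 3)/(3n + 5) + 5/3| ≤ (34/9)/n < eps.

N = (34/9)/eps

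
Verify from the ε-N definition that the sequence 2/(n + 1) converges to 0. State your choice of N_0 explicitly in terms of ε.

Suppose ε > 0. For n ≥ 1, |2/(n + 1) − 0| = 2/(n + 1) ≤ 2/n.
We need 2/n < ε, i.e. n > 2/ε.
Take N_0 = 2/ε. If n > N_0 then |2/(n + 1)| ≤ 2/n < ε.

N_0 = 2/ε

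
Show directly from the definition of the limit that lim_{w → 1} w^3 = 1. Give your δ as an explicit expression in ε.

Fix ε > 0. We seek δ > 0 with 0 < |w − 1| < δ ⇒ |w^3 − 1| < ε.
Factor: w^3 − 1 = (w − 1)(w^2 + w + 1), so |w^3 − 1| = |w − 1|·|w^2 + w + 1|.
Restrict δ ≤ 1. Then |w − 1| < 1 gives |w| < 2, so by the triangle inequality |w^2 + w + 1| ≤ 2^2 + 2 + 1 = 7.
Hence |w^3 − 1| ≤ 7|w − 1|, which is < ε once |w − 1| < ε/7.
Take δ = min(1, ε/7). If 0 < |w − 1| < δ then both bounds hold and |w^3 − 1| ≤ 7|w − 1| < 7·(ε/7) = ε.

δ = min(1, ε/7)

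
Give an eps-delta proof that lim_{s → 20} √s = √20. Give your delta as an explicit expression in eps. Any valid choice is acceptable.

delta = min(20, √20·eps)

Let eps > 0 be given. We want delta > 0 such that 0 < |s − 20| < delta implies |√s − √20| < eps.
Rationalise: √s − √20 = (s − 20)/(√s + √20), so |√s − √20| = |s − 20|/(√s + √20).
Restrict delta ≤ 20 so that |s − 20| < 20 forces s > 0, and then √s + √20 > √20.
Hence |√s − √20| < |s − 20|/√20, which is < eps once |s − 20| < √20·eps.
Take delta = min(20, √20·eps). If 0 < |s − 20| < delta then s > 0 and |√s − √20| < |s − 20|/√20 < eps.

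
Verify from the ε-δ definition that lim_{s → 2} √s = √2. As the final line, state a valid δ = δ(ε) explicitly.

δ = min(2, √2·ε)

Let ε > 0 be given. We want δ > 0 such that 0 < |s − 2| < δ implies |√s − √2| < ε.
Multiplying by the conjugate, |√s − √2| = |s − 2|/(√s + √2).
Restrict δ ≤ 2 so that |s − 2| < 2 forces s > 0, and then √s + √2 > √2.
Hence |√s − √2| < |s − 2|/√2, which is < ε once |s − 2| < √2·ε.
Take δ = min(2, √2·ε). If 0 < |s − 2| < δ then s > 0 and |√s − √2| < |s − 2|/√2 < ε.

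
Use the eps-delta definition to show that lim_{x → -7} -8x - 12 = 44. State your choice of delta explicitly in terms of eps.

delta = eps/8

Let eps > 0 be given. We need delta > 0 so that 0 < |x + 7| < delta implies |(-8x - 12) − 44| < eps.
Since (-8x - 12) − 44 = -8(x + 7), we have |(-8x - 12) − 44| = 8|x + 7|.
So 8|x + 7| < eps exactly when |x + 7| < eps/8.
Choosing delta = eps/8 gives |(-8x - 12) − 44| = 8|x + 7| < eps whenever |x + 7| < delta.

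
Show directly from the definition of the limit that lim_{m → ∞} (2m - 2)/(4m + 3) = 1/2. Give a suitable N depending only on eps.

N = (7/8)/eps

Suppose eps > 0. For m ≥ 1, |(2m - 2)/(4m + 3) − (1/2)| = |-14|/(4(4m + 3)) = 14/(4(4m + 3)).
Since 4m + 3 ≥ 4m for m ≥ 1, this is ≤ 14/(4·4m) = (7/8)/m.
So |(2m - 2)/(4m + 3) − (1/2)| < eps whenever m > (7/8)/eps.
Take N = (7/8)/eps. If m > N then |(2m - 2)/(4m + 3) − (1/2)| ≤ (7/8)/m < eps.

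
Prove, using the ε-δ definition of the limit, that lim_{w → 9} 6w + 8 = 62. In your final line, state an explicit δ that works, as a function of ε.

δ = ε/6

Suppose ε > 0. We need δ > 0 so that 0 < |w − 9| < δ implies |(6w + 8) − 62| < ε.
Since (6w + 8) − 62 = 6(w − 9), we have |(6w + 8) − 62| = 6|w − 9|.
Thus it suffices that |w − 9| < ε/6.
Take δ = ε/6. If 0 < |w − 9| < δ then |(6w + 8) − 62| = 6|w − 9| < 6·(ε/6) = ε.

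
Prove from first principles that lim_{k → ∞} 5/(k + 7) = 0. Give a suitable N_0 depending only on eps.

N_0 = 5/eps

Fix eps > 0. For k ≥ 1, |5/(k + 7) − 0| = 5/(k + 7) ≤ 5/k.
We need 5/k < eps, i.e. k > 5/eps.
Take N_0 = 5/eps. If k > N_0 then |5/(k + 7)| ≤ 5/k < eps.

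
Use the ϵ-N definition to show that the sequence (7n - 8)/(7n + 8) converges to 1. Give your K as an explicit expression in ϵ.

Let ϵ > 0. For n ≥ 1, |(7n - 8)/(7n + 8) − 1| = |-112|/(7(7n + 8)) = 112/(7(7n + 8)).
Since 7n + 8 ≥ 7n for n ≥ 1, this is ≤ 112/(7·7n) = (16/7)/n.
So |(7n - 8)/(7n + 8) − 1| < ϵ whenever n > (16/7)/ϵ.
Take K = (16/7)/ϵ. If n > K then |(7n - 8)/(7n + 8) − 1| ≤ (16/7)/n < ϵ.

K = (16/7)/ϵ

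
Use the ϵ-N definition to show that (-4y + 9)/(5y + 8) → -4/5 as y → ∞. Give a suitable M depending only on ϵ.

M = (77/25)/ϵ

Fix ϵ > 0. We seek M > 0 such that y > M implies |(-4y + 9)/(5y + 8) + 4/5| < ϵ.
(-4y + 9)/(5y + 8) + 4/5 = (5(-4y + 9) − (-4)(5y + 8)) / (5(5y + 8)) = 77/(5(5y + 8)).
For y > 0 we have 5y + 8 > 5y, so |(-4y + 9)/(5y + 8) + 4/5| = 77/(5(5y + 8)) < 77/(5·5y) = (77/25)/y.
Thus |(-4y + 9)/(5y + 8) + 4/5| < ϵ whenever y > (77/25)/ϵ.
Take M = (77/25)/ϵ. If y > M then |(-4y + 9)/(5y + 8) + 4/5| < (77/25)/y < ϵ.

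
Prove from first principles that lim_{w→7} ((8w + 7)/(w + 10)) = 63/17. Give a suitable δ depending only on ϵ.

δ = min(17/2, (289/146)ϵ)

Let ϵ > 0. We want δ > 0 with 0 < |w − 7| < δ ⇒ |(8w + 7)/(w + 10) − (63/17)| < ϵ.
Combining over a common denominator, (8w + 7)/(w + 10) − (63/17) = [(8w + 7)·17 − 63·(w + 10)] / [17·(w + 10)] = 73(w − 7) / (17(w + 10)).
So |(8w + 7)/(w + 10) − (63/17)| = 73|w − 7| / (17·|w + 10|).
Restrict δ ≤ 17/2. Then |w − 7| < 17/2 gives |w + 10| = |(w − 7) + 17| ≥ 17 − 17/2 = 17/2.
Hence |(8w + 7)/(w + 10) − (63/17)| < 73|w − 7|/(17·(17/2)) = (146/289)|w − 7|, which is < ϵ once |w − 7| < (289/146)ϵ.
Take δ = min(17/2, (289/146)ϵ). Then 0 < |w − 7| < δ forces both bounds, so |(8w + 7)/(w + 10) − (63/17)| < ϵ.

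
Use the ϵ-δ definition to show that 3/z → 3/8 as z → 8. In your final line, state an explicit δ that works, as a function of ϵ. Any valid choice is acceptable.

δ = min(4, (32/3)ϵ)

Let ϵ > 0. We seek δ > 0 such that 0 < |z − 8| < δ implies |3/z − (3/8)| < ϵ.
|3/z − (3/8)| = 3·|8 − z|/(8·|z|) = 3|z − 8|/(8|z|).
Require δ ≤ 4 so that |z| > 8 − 4 = 4, hence 8|z| > 32.
Then |3/z − (3/8)| < 3|z − 8|/32, which is < ϵ when |z − 8| < (32/3)ϵ.
Take δ = min(4, (32/3)ϵ). Then 0 < |z − 8| < δ gives both |z − 8| < 4 and |z − 8| < (32/3)ϵ, so |3/z − (3/8)| < ϵ.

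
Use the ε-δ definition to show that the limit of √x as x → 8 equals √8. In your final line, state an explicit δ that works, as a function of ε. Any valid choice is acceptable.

Suppose ε > 0. We want δ > 0 such that 0 < |x − 8| < δ implies |√x − √8| < ε.
Multiplying by the conjugate, |√x − √8| = |x − 8|/(√x + √8).
Restrict δ ≤ 8 so that |x − 8| < 8 forces x > 0, and then √x + √8 > √8.
Hence |√x − √8| < |x − 8|/√8, which is < ε once |x − 8| < √8·ε.
Take δ = min(8, √8·ε). If 0 < |x − 8| < δ then x > 0 and |√x − √8| < |x − 8|/√8 < ε.

δ = min(8, √8·ε)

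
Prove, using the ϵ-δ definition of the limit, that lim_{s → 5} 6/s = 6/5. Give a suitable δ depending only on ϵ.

Let ϵ > 0. We seek δ > 0 such that 0 < |s − 5| < δ implies |6/s − (6/5)| < ϵ.
|6/s − (6/5)| = 6·|5 − s|/(5·|s|) = 6|s − 5|/(5|s|).
Restrict δ ≤ 5/2. Then |s − 5| < 5/2 gives |s| > 5/2, so 5|s| > 25/2.
Then |6/s − (6/5)| < 6|s − 5|/(25/2), which is < ϵ when |s − 5| < (25/12)ϵ.
Take δ = min(5/2, (25/12)ϵ). Then 0 < |s − 5| < δ gives both |s − 5| < 5/2 and |s − 5| < (25/12)ϵ, so |6/s − (6/5)| < ϵ.

δ = min(5/2, (25/12)ϵ)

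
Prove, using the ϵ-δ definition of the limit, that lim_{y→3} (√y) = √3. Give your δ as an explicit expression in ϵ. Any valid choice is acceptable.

δ = min(3, √3·ϵ)

Suppose ϵ > 0. We want δ > 0 such that 0 < |y − 3| < δ implies |√y − √3| < ϵ.
Rationalise: √y − √3 = (y − 3)/(√y + √3), so |√y − √3| = |y − 3|/(√y + √3).
Restrict δ ≤ 3 so that |y − 3| < 3 forces y > 0, and then √y + √3 > √3.
Hence |√y − √3| < |y − 3|/√3, which is < ϵ once |y − 3| < √3·ϵ.
Take δ = min(3, √3·ϵ). If 0 < |y − 3| < δ then y > 0 and |√y − √3| < |y − 3|/√3 < ϵ.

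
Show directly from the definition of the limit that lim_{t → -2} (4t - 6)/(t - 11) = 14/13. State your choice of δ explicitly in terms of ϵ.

Suppose ϵ > 0. We want δ > 0 with 0 < |t + 2| < δ ⇒ |(4t - 6)/(t - 11) − (14/13)| < ϵ.
Combining over a common denominator, (4t - 6)/(t - 11) − (14/13) = [(4t - 6)·(-13) − (-14)·(t - 11)] / [(-13)·(t - 11)] = -38(t + 2) / ((-13)(t - 11)).
So |(4t - 6)/(t - 11) − (14/13)| = 38|t + 2| / (13·|t − 11|).
Restrict δ ≤ 13/2. Then |t + 2| < 13/2 gives |t − 11| = |(t + 2) + (-13)| ≥ 13 − 13/2 = 13/2.
Hence |(4t - 6)/(t - 11) − (14/13)| < 38|t + 2|/(13·(13/2)) = (76/169)|t + 2|, which is < ϵ once |t + 2| < (169/76)ϵ.
Take δ = min(13/2, (169/76)ϵ). Then 0 < |t + 2| < δ forces both bounds, so |(4t - 6)/(t - 11) − (14/13)| < ϵ.

δ = min(13/2, (169/76)ϵ)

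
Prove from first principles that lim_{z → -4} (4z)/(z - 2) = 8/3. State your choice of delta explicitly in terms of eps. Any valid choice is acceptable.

delta = min(3, (9/4)eps)

Fix eps > 0. We want delta > 0 with 0 < |z + 4| < delta ⇒ |(4z)/(z - 2) − (8/3)| < eps.
Combining over a common denominator, (4z)/(z - 2) − (8/3) = [(4z)·(-6) − (-16)·(z - 2)] / [(-6)·(z - 2)] = -8(z + 4) / ((-6)(z - 2)).
So |(4z)/(z - 2) − (8/3)| = 8|z + 4| / (6·|z − 2|).
Restrict delta ≤ 3. Then |z + 4| < 3 gives |z − 2| = |(z + 4) + (-6)| ≥ 6 − 3 = 3.
Hence |(4z)/(z - 2) − (8/3)| < 8|z + 4|/(6·3) = (4/9)|z + 4|, which is < eps once |z + 4| < (9/4)eps.
Take delta = min(3, (9/4)eps). Then 0 < |z + 4| < delta forces both bounds, so |(4z)/(z - 2) − (8/3)| < eps.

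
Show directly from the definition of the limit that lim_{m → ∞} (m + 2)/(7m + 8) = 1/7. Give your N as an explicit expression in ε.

N = (6/49)/ε

Fix ε > 0. For m ≥ 1, |(m + 2)/(7m + 8) − (1/7)| = |6|/(7(7m + 8)) = 6/(7(7m + 8)).
Since 7m + 8 ≥ 7m for m ≥ 1, this is ≤ 6/(7·7m) = (6/49)/m.
So |(m + 2)/(7m + 8) − (1/7)| < ε whenever m > (6/49)/ε.
Take N = (6/49)/ε. If m > N then |(m + 2)/(7m + 8) − (1/7)| ≤ (6/49)/m < ε.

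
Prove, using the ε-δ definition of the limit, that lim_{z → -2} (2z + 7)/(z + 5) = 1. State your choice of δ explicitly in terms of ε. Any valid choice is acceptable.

δ = min(3/2, (3/2)ε)

Suppose ε > 0. We want δ > 0 with 0 < |z + 2| < δ ⇒ |(2z + 7)/(z + 5) − 1| < ε.
Combining over a common denominator, (2z + 7)/(z + 5) − 1 = [(2z + 7)·3 − 3·(z + 5)] / [3·(z + 5)] = 3(z + 2) / (3(z + 5)).
So |(2z + 7)/(z + 5) − 1| = 3|z + 2| / (3·|z + 5|).
Require δ ≤ 3/2, so |z + 5| ≥ |3| − |z + 2| > 3 − 3/2 = 3/2.
Hence |(2z + 7)/(z + 5) − 1| < 3|z + 2|/(3·(3/2)) = (2/3)|z + 2|, which is < ε once |z + 2| < (3/2)ε.
Take δ = min(3/2, (3/2)ε). Then 0 < |z + 2| < δ forces both bounds, so |(2z + 7)/(z + 5) − 1| < ε.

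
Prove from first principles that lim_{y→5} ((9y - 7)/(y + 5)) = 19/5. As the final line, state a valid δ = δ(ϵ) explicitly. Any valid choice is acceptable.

Fix ϵ > 0. We want δ > 0 with 0 < |y − 5| < δ ⇒ |(9y - 7)/(y + 5) − (19/5)| < ϵ.
Combining over a common denominator, (9y - 7)/(y + 5) − (19/5) = [(9y - 7)·10 − 38·(y + 5)] / [10·(y + 5)] = 52(y − 5) / (10(y + 5)).
So |(9y - 7)/(y + 5) − (19/5)| = 52|y − 5| / (10·|y + 5|).
Restrict δ ≤ 5. Then |y − 5| < 5 gives |y + 5| = |(y − 5) + 10| ≥ 10 − 5 = 5.
Hence |(9y - 7)/(y + 5) − (19/5)| < 52|y − 5|/(10·5) = (26/25)|y − 5|, which is < ϵ once |y − 5| < (25/26)ϵ.
Take δ = min(5, (25/26)ϵ). Then 0 < |y − 5| < δ forces both bounds, so |(9y - 7)/(y + 5) − (19/5)| < ϵ.

δ = min(5, (25/26)ϵ)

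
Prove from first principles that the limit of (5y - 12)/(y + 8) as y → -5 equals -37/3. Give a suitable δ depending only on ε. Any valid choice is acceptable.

Fix ε > 0. We want δ > 0 with 0 < |y + 5| < δ ⇒ |(5y - 12)/(y + 8) + 37/3| < ε.
Combining over a common denominator, (5y - 12)/(y + 8) + 37/3 = [(5y - 12)·3 − (-37)·(y + 8)] / [3·(y + 8)] = 52(y + 5) / (3(y + 8)).
So |(5y - 12)/(y + 8) + 37/3| = 52|y + 5| / (3·|y + 8|).
Restrict δ ≤ 3/2. Then |y + 5| < 3/2 gives |y + 8| = |(y + 5) + 3| ≥ 3 − 3/2 = 3/2.
Hence |(5y - 12)/(y + 8) + 37/3| < 52|y + 5|/(3·(3/2)) = (104/9)|y + 5|, which is < ε once |y + 5| < (9/104)ε.
Take δ = min(3/2, (9/104)ε). Then 0 < |y + 5| < δ forces both bounds, so |(5y - 12)/(y + 8) + 37/3| < ε.

δ = min(3/2, (9/104)ε)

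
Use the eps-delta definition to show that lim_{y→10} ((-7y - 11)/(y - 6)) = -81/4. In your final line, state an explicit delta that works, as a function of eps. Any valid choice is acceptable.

Suppose eps > 0. We want delta > 0 with 0 < |y − 10| < delta ⇒ |(-7y - 11)/(y - 6) + 81/4| < eps.
Combining over a common denominator, (-7y - 11)/(y - 6) + 81/4 = [(-7y - 11)·4 − (-81)·(y - 6)] / [4·(y - 6)] = 53(y − 10) / (4(y - 6)).
So |(-7y - 11)/(y - 6) + 81/4| = 53|y − 10| / (4·|y − 6|).
Require delta ≤ 2, so |y − 6| ≥ |4| − |y − 10| > 4 − 2 = 2.
Hence |(-7y - 11)/(y - 6) + 81/4| < 53|y − 10|/(4·2) = (53/8)|y − 10|, which is < eps once |y − 10| < (8/53)eps.
Take delta = min(2, (8/53)eps). Then 0 < |y − 10| < delta forces both bounds, so |(-7y - 11)/(y - 6) + 81/4| < eps.

delta = min(2, (8/53)eps)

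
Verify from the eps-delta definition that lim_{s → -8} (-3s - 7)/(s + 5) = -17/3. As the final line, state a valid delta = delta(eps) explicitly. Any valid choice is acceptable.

Let eps > 0 be given. We want delta > 0 with 0 < |s + 8| < delta ⇒ |(-3s - 7)/(s + 5) + 17/3| < eps.
Combining over a common denominator, (-3s - 7)/(s + 5) + 17/3 = [(-3s - 7)·(-3) − 17·(s + 5)] / [(-3)·(s + 5)] = -8(s + 8) / ((-3)(s + 5)).
So |(-3s - 7)/(s + 5) + 17/3| = 8|s + 8| / (3·|s + 5|).
Restrict delta ≤ 3/2. Then |s + 8| < 3/2 gives |s + 5| = |(s + 8) + (-3)| ≥ 3 − 3/2 = 3/2.
Hence |(-3s - 7)/(s + 5) + 17/3| < 8|s + 8|/(3·(3/2)) = (16/9)|s + 8|, which is < eps once |s + 8| < (9/16)eps.
Take delta = min(3/2, (9/16)eps). Then 0 < |s + 8| < delta forces both bounds, so |(-3s - 7)/(s + 5) + 17/3| < eps.

delta = min(3/2, (9/16)eps)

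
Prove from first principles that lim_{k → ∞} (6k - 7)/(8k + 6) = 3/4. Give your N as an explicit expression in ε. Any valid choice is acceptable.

Suppose ε > 0. For k ≥ 1, |(6k - 7)/(8k + 6) − (3/4)| = |-92|/(8(8k + 6)) = 92/(8(8k + 6)).
Since 8k + 6 ≥ 8k for k ≥ 1, this is ≤ 92/(8·8k) = (23/16)/k.
So |(6k - 7)/(8k + 6) − (3/4)| < ε whenever k > (23/16)/ε.
Take N = (23/16)/ε. If k > N then |(6k - 7)/(8k + 6) − (3/4)| ≤ (23/16)/k < ε.

N = (23/16)/ε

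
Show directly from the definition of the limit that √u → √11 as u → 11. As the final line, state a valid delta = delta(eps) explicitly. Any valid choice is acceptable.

delta = min(11, √11·eps)

Suppose eps > 0. We want delta > 0 such that 0 < |u − 11| < delta implies |√u − √11| < eps.
Multiplying by the conjugate, |√u − √11| = |u − 11|/(√u + √11).
Restrict delta ≤ 11 so that |u − 11| < 11 forces u > 0, and then √u + √11 > √11.
Hence |√u − √11| < |u − 11|/√11, which is < eps once |u − 11| < √11·eps.
Take delta = min(11, √11·eps). If 0 < |u − 11| < delta then u > 0 and |√u − √11| < |u − 11|/√11 < eps.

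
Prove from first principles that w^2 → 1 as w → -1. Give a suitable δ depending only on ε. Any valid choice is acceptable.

Let ε > 0. We seek δ > 0 with 0 < |w + 1| < δ ⇒ |w^2 − 1| < ε.
Factor: w^2 − 1 = (w + 1)(w - 1), so |w^2 − 1| = |w + 1|·|w - 1|.
Restrict δ ≤ 2. Then |w + 1| < 2 gives |w| < 3, so by the triangle inequality |w - 1| ≤ 3 + 1 = 4.
Hence |w^2 − 1| ≤ 4|w + 1|, which is < ε once |w + 1| < ε/4.
Take δ = min(2, ε/4). If 0 < |w + 1| < δ then both bounds hold and |w^2 − 1| ≤ 4|w + 1| < 4·(ε/4) = ε.

δ = min(2, ε/4)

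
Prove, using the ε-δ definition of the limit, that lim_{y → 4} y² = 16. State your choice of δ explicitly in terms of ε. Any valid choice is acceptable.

δ = min(1, ε/9)

Let ε > 0. We seek δ > 0 with 0 < |y − 4| < δ ⇒ |y² − 16| < ε.
Factor: y² − 16 = (y − 4)(y + 4), so |y² − 16| = |y − 4|·|y + 4|.
Impose δ ≤ 1 so that |y| < 5; then |y + 4| ≤ 9.
Hence |y² − 16| ≤ 9|y − 4|, which is < ε once |y − 4| < ε/9.
Take δ = min(1, ε/9). If 0 < |y − 4| < δ then both bounds hold and |y² − 16| ≤ 9|y − 4| < 9·(ε/9) = ε.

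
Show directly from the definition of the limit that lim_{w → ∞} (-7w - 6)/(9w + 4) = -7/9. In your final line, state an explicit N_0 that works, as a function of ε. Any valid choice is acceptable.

N_0 = (26/81)/ε

Let ε > 0. We seek N_0 > 0 such that w > N_0 implies |(-7w - 6)/(9w + 4) + 7/9| < ε.
(-7w - 6)/(9w + 4) + 7/9 = (9(-7w - 6) − (-7)(9w + 4)) / (9(9w + 4)) = -26/(9(9w + 4)).
For w > 0 we have 9w + 4 > 9w, so |(-7w - 6)/(9w + 4) + 7/9| = 26/(9(9w + 4)) < 26/(9·9w) = (26/81)/w.
Thus |(-7w - 6)/(9w + 4) + 7/9| < ε whenever w > (26/81)/ε.
Take N_0 = (26/81)/ε. If w > N_0 then |(-7w - 6)/(9w + 4) + 7/9| < (26/81)/w < ε.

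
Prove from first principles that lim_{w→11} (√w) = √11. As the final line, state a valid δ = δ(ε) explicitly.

δ = min(11, √11·ε)

Let ε > 0. We want δ > 0 such that 0 < |w − 11| < δ implies |√w − √11| < ε.
Multiplying by the conjugate, |√w − √11| = |w − 11|/(√w + √11).
Restrict δ ≤ 11 so that |w − 11| < 11 forces w > 0, and then √w + √11 > √11.
Hence |√w − √11| < |w − 11|/√11, which is < ε once |w − 11| < √11·ε.
Take δ = min(11, √11·ε). If 0 < |w − 11| < δ then w > 0 and |√w − √11| < |w − 11|/√11 < ε.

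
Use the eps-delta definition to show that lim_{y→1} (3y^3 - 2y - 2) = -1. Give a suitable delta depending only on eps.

delta = min(1, eps/19)

Let eps > 0. We want delta > 0 such that 0 < |y − 1| < delta implies |(3y^3 - 2y - 2) + 1| < eps.
(3y^3 - 2y - 2) + 1 = 3y^3 - 2y - 1 = (y − 1)(3y^2 + 3y + 1).
So |(3y^3 - 2y - 2) + 1| = |y − 1|·|3y^2 + 3y + 1|.
Assume first that |y − 1| < 1, so |y| < 2. Then |3y^2 + 3y + 1| ≤ 3·2^2 + 3·2 + 1 = 19.
Hence |(3y^3 - 2y - 2) + 1| ≤ 19|y − 1| < eps provided |y − 1| < eps/19.
Choosing delta = min(1, eps/19) ensures both conditions, hence |(3y^3 - 2y - 2) + 1| < eps.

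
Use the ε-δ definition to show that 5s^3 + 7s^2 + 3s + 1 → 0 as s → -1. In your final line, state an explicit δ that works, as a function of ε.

Let ε > 0 be given. We want δ > 0 such that 0 < |s + 1| < δ implies |(5s^3 + 7s^2 + 3s + 1)| < ε.
(5s^3 + 7s^2 + 3s + 1) = 5s^3 + 7s^2 + 3s + 1 = (s + 1)(5s^2 + 2s + 1).
So |(5s^3 + 7s^2 + 3s + 1)| = |s + 1|·|5s^2 + 2s + 1|.
Assume first that |s + 1| < 2, so |s| < 3. Then |5s^2 + 2s + 1| ≤ 5·3^2 + 2·3 + 1 = 52.
Hence |(5s^3 + 7s^2 + 3s + 1)| ≤ 52|s + 1| < ε provided |s + 1| < ε/52.
Take δ = min(2, ε/52). Then 0 < |s + 1| < δ gives both |s + 1| < 2 and |s + 1| < ε/52, so |(5s^3 + 7s^2 + 3s + 1)| < ε.

δ = min(2, ε/52)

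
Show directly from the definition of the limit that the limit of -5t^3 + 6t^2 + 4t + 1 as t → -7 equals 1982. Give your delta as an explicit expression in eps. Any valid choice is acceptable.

delta = min(2, eps/1057)

Let eps > 0. We want delta > 0 such that 0 < |t + 7| < delta implies |(-5t^3 + 6t^2 + 4t + 1) − 1982| < eps.
(-5t^3 + 6t^2 + 4t + 1) − 1982 = -5t^3 + 6t^2 + 4t - 1981 = (t + 7)(-5t^2 + 41t - 283).
So |(-5t^3 + 6t^2 + 4t + 1) − 1982| = |t + 7|·|-5t^2 + 41t - 283|.
Assume first that |t + 7| < 2, so |t| < 9. Then |-5t^2 + 41t - 283| ≤ 5·9^2 + 41·9 + 283 = 1057.
Hence |(-5t^3 + 6t^2 + 4t + 1) − 1982| ≤ 1057|t + 7| < eps provided |t + 7| < eps/1057.
Take delta = min(2, eps/1057). Then 0 < |t + 7| < delta gives both |t + 7| < 2 and |t + 7| < eps/1057, so |(-5t^3 + 6t^2 + 4t + 1) − 1982| < eps.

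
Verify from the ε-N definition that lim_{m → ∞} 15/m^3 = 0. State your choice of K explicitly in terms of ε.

Fix ε > 0. For m ≥ 1, |15/m^3 − 0| = 15/m^3.
15/m^3 < ε ⇔ m^3 > 15/ε ⇔ m > (15/ε)^{1/3}.
Take K = (15/ε)^{1/3}. Then m > K implies 15/m^3 < ε.

K = (15/ε)^{1/3}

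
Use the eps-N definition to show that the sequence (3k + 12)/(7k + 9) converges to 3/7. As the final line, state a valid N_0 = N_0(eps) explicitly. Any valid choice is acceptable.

Fix eps > 0. For k ≥ 1, |(3k + 12)/(7k + 9) − (3/7)| = |57|/(7(7k + 9)) = 57/(7(7k + 9)).
Since 7k + 9 ≥ 7k for k ≥ 1, this is ≤ 57/(7·7k) = (57/49)/k.
So |(3k + 12)/(7k + 9) − (3/7)| < eps whenever k > (57/49)/eps.
Take N_0 = (57/49)/eps. If k > N_0 then |(3k + 12)/(7k + 9) − (3/7)| ≤ (57/49)/k < eps.

N_0 = (57/49)/eps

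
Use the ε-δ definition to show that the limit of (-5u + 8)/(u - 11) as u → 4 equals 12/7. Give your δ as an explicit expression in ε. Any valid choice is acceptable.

δ = min(7/2, (49/94)ε)

Let ε > 0. We want δ > 0 with 0 < |u − 4| < δ ⇒ |(-5u + 8)/(u - 11) − (12/7)| < ε.
Combining over a common denominator, (-5u + 8)/(u - 11) − (12/7) = [(-5u + 8)·(-7) − (-12)·(u - 11)] / [(-7)·(u - 11)] = 47(u − 4) / ((-7)(u - 11)).
So |(-5u + 8)/(u - 11) − (12/7)| = 47|u − 4| / (7·|u − 11|).
Restrict δ ≤ 7/2. Then |u − 4| < 7/2 gives |u − 11| = |(u − 4) + (-7)| ≥ 7 − 7/2 = 7/2.
Hence |(-5u + 8)/(u - 11) − (12/7)| < 47|u − 4|/(7·(7/2)) = (94/49)|u − 4|, which is < ε once |u − 4| < (49/94)ε.
Take δ = min(7/2, (49/94)ε). Then 0 < |u − 4| < δ forces both bounds, so |(-5u + 8)/(u - 11) − (12/7)| < ε.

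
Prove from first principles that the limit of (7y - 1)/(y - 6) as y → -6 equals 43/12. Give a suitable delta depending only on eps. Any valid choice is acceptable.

delta = min(6, (72/41)eps)

Let eps > 0. We want delta > 0 with 0 < |y + 6| < delta ⇒ |(7y - 1)/(y - 6) − (43/12)| < eps.
Combining over a common denominator, (7y - 1)/(y - 6) − (43/12) = [(7y - 1)·(-12) − (-43)·(y - 6)] / [(-12)·(y - 6)] = -41(y + 6) / ((-12)(y - 6)).
So |(7y - 1)/(y - 6) − (43/12)| = 41|y + 6| / (12·|y − 6|).
Restrict delta ≤ 6. Then |y + 6| < 6 gives |y − 6| = |(y + 6) + (-12)| ≥ 12 − 6 = 6.
Hence |(7y - 1)/(y - 6) − (43/12)| < 41|y + 6|/(12·6) = (41/72)|y + 6|, which is < eps once |y + 6| < (72/41)eps.
Take delta = min(6, (72/41)eps). Then 0 < |y + 6| < delta forces both bounds, so |(7y - 1)/(y - 6) − (43/12)| < eps.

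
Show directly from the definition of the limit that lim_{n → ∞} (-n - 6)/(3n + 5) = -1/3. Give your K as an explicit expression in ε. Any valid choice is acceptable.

K = (13/9)/ε

Let ε > 0 be given. For n ≥ 1, |(-n - 6)/(3n + 5) + 1/3| = |-13|/(3(3n + 5)) = 13/(3(3n + 5)).
Since 3n + 5 ≥ 3n for n ≥ 1, this is ≤ 13/(3·3n) = (13/9)/n.
So |(-n - 6)/(3n + 5) + 1/3| < ε whenever n > (13/9)/ε.
Take K = (13/9)/ε. If n > K then |(-n - 6)/(3n + 5) + 1/3| ≤ (13/9)/n < ε.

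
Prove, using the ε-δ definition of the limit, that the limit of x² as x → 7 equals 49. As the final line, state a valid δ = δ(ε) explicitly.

δ = min(2, ε/16)

Let ε > 0. We seek δ > 0 with 0 < |x − 7| < δ ⇒ |x² − 49| < ε.
Factor: x² − 49 = (x − 7)(x + 7), so |x² − 49| = |x − 7|·|x + 7|.
Restrict δ ≤ 2. Then |x − 7| < 2 gives |x| < 9, so by the triangle inequality |x + 7| ≤ 9 + 7 = 16.
Hence |x² − 49| ≤ 16|x − 7|, which is < ε once |x − 7| < ε/16.
Take δ = min(2, ε/16). If 0 < |x − 7| < δ then both bounds hold and |x² − 49| ≤ 16|x − 7| < 16·(ε/16) = ε.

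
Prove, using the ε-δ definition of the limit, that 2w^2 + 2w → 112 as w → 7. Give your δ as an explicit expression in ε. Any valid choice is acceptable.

δ = min(1, ε/32)

Suppose ε > 0. We want δ > 0 such that 0 < |w − 7| < δ implies |(2w^2 + 2w) − 112| < ε.
(2w^2 + 2w) − 112 = 2w^2 + 2w - 112 = (w − 7)(2w + 16).
So |(2w^2 + 2w) − 112| = |w − 7|·|2w + 16|.
Require δ ≤ 1. Then |w − 7| < 1 gives |w| < 8, and by the triangle inequality |2w + 16| ≤ 2·8 + 16 = 32.
Hence |(2w^2 + 2w) − 112| ≤ 32|w − 7| < ε provided |w − 7| < ε/32.
Take δ = min(1, ε/32). Then 0 < |w − 7| < δ gives both |w − 7| < 1 and |w − 7| < ε/32, so |(2w^2 + 2w) − 112| < ε.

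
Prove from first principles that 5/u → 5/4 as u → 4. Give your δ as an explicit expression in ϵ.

δ = min(2, (8/5)ϵ)

Let ϵ > 0. We seek δ > 0 such that 0 < |u − 4| < δ implies |5/u − (5/4)| < ϵ.
|5/u − (5/4)| = 5·|4 − u|/(4·|u|) = 5|u − 4|/(4|u|).
Require δ ≤ 2 so that |u| > 4 − 2 = 2, hence 4|u| > 8.
Then |5/u − (5/4)| < 5|u − 4|/8, which is < ϵ when |u − 4| < (8/5)ϵ.
Take δ = min(2, (8/5)ϵ). Then 0 < |u − 4| < δ gives both |u − 4| < 2 and |u − 4| < (8/5)ϵ, so |5/u − (5/4)| < ϵ.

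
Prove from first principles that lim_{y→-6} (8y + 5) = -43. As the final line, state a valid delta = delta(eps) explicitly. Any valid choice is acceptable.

delta = eps/8

Fix eps > 0. We need delta > 0 so that 0 < |y + 6| < delta implies |(8y + 5) + 43| < eps.
Since (8y + 5) + 43 = 8(y + 6), we have |(8y + 5) + 43| = 8|y + 6|.
So 8|y + 6| < eps exactly when |y + 6| < eps/8.
Take delta = eps/8. If 0 < |y + 6| < delta then |(8y + 5) + 43| = 8|y + 6| < 8·(eps/8) = eps.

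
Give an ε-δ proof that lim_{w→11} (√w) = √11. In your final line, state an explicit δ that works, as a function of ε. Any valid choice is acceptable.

Fix ε > 0. We want δ > 0 such that 0 < |w − 11| < δ implies |√w − √11| < ε.
Rationalise: √w − √11 = (w − 11)/(√w + √11), so |√w − √11| = |w − 11|/(√w + √11).
Restrict δ ≤ 11 so that |w − 11| < 11 forces w > 0, and then √w + √11 > √11.
Hence |√w − √11| < |w − 11|/√11, which is < ε once |w − 11| < √11·ε.
Take δ = min(11, √11·ε). If 0 < |w − 11| < δ then w > 0 and |√w − √11| < |w − 11|/√11 < ε.

δ = min(11, √11·ε)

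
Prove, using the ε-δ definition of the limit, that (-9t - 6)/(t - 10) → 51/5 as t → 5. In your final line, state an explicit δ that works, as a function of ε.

δ = min(5/2, (25/192)ε)

Fix ε > 0. We want δ > 0 with 0 < |t − 5| < δ ⇒ |(-9t - 6)/(t - 10) − (51/5)| < ε.
Combining over a common denominator, (-9t - 6)/(t - 10) − (51/5) = [(-9t - 6)·(-5) − (-51)·(t - 10)] / [(-5)·(t - 10)] = 96(t − 5) / ((-5)(t - 10)).
So |(-9t - 6)/(t - 10) − (51/5)| = 96|t − 5| / (5·|t − 10|).
Restrict δ ≤ 5/2. Then |t − 5| < 5/2 gives |t − 10| = |(t − 5) + (-5)| ≥ 5 − 5/2 = 5/2.
Hence |(-9t - 6)/(t - 10) − (51/5)| < 96|t − 5|/(5·(5/2)) = (192/25)|t − 5|, which is < ε once |t − 5| < (25/192)ε.
Take δ = min(5/2, (25/192)ε). Then 0 < |t − 5| < δ forces both bounds, so |(-9t - 6)/(t - 10) − (51/5)| < ε.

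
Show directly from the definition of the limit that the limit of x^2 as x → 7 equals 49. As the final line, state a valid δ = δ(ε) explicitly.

Let ε > 0. We seek δ > 0 with 0 < |x − 7| < δ ⇒ |x^2 − 49| < ε.
Factor: x^2 − 49 = (x − 7)(x + 7), so |x^2 − 49| = |x − 7|·|x + 7|.
Restrict δ ≤ 1. Then |x − 7| < 1 gives |x| < 8, so by the triangle inequality |x + 7| ≤ 8 + 7 = 15.
Hence |x^2 − 49| ≤ 15|x − 7|, which is < ε once |x − 7| < ε/15.
Take δ = min(1, ε/15). If 0 < |x − 7| < δ then both bounds hold and |x^2 − 49| ≤ 15|x − 7| < 15·(ε/15) = ε.

δ = min(1, ε/15)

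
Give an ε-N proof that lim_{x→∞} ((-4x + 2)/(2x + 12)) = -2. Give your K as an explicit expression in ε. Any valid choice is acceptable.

Fix ε > 0. We seek K > 0 such that x > K implies |(-4x + 2)/(2x + 12) + 2| < ε.
(-4x + 2)/(2x + 12) + 2 = (2(-4x + 2) − (-4)(2x + 12)) / (2(2x + 12)) = 52/(2(2x + 12)).
For x > 0 we have 2x + 12 > 2x, so |(-4x + 2)/(2x + 12) + 2| = 52/(2(2x + 12)) < 52/(2·2x) = 13/x.
Thus |(-4x + 2)/(2x + 12) + 2| < ε whenever x > 13/ε.
Take K = 13/ε. If x > K then |(-4x + 2)/(2x + 12) + 2| < 13/x < ε.

K = 13/ε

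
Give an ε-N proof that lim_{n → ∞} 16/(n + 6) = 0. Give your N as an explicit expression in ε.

N = 16/ε

Let ε > 0. For n ≥ 1, |16/(n + 6) − 0| = 16/(n + 6) ≤ 16/n.
We need 16/n < ε, i.e. n > 16/ε.
Take N = 16/ε. If n > N then |16/(n + 6)| ≤ 16/n < ε.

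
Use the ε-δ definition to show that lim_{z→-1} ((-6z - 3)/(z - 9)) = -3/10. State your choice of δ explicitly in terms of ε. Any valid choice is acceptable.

δ = min(5, (50/57)ε)

Let ε > 0. We want δ > 0 with 0 < |z + 1| < δ ⇒ |(-6z - 3)/(z - 9) + 3/10| < ε.
Combining over a common denominator, (-6z - 3)/(z - 9) + 3/10 = [(-6z - 3)·(-10) − 3·(z - 9)] / [(-10)·(z - 9)] = 57(z + 1) / ((-10)(z - 9)).
So |(-6z - 3)/(z - 9) + 3/10| = 57|z + 1| / (10·|z − 9|).
Restrict δ ≤ 5. Then |z + 1| < 5 gives |z − 9| = |(z + 1) + (-10)| ≥ 10 − 5 = 5.
Hence |(-6z - 3)/(z - 9) + 3/10| < 57|z + 1|/(10·5) = (57/50)|z + 1|, which is < ε once |z + 1| < (50/57)ε.
Take δ = min(5, (50/57)ε). Then 0 < |z + 1| < δ forces both bounds, so |(-6z - 3)/(z - 9) + 3/10| < ε.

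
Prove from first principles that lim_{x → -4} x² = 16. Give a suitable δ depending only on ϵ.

Fix ϵ > 0. We seek δ > 0 with 0 < |x + 4| < δ ⇒ |x² − 16| < ϵ.
Factor: x² − 16 = (x + 4)(x - 4), so |x² − 16| = |x + 4|·|x - 4|.
Restrict δ ≤ 2. Then |x + 4| < 2 gives |x| < 6, so by the triangle inequality |x - 4| ≤ 6 + 4 = 10.
Hence |x² − 16| ≤ 10|x + 4|, which is < ϵ once |x + 4| < ϵ/10.
Take δ = min(2, ϵ/10). If 0 < |x + 4| < δ then both bounds hold and |x² − 16| ≤ 10|x + 4| < 10·(ϵ/10) = ϵ.

δ = min(2, ϵ/10)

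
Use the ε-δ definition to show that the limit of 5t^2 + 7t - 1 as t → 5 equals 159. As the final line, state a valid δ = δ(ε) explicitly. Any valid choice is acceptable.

δ = min(1, ε/62)

Let ε > 0 be given. We want δ > 0 such that 0 < |t − 5| < δ implies |(5t^2 + 7t - 1) − 159| < ε.
(5t^2 + 7t - 1) − 159 = 5t^2 + 7t - 160 = (t − 5)(5t + 32).
So |(5t^2 + 7t - 1) − 159| = |t − 5|·|5t + 32|.
Require δ ≤ 1. Then |t − 5| < 1 gives |t| < 6, and by the triangle inequality |5t + 32| ≤ 5·6 + 32 = 62.
Hence |(5t^2 + 7t - 1) − 159| ≤ 62|t − 5| < ε provided |t − 5| < ε/62.
Choosing δ = min(1, ε/62) ensures both conditions, hence |(5t^2 + 7t - 1) − 159| < ε.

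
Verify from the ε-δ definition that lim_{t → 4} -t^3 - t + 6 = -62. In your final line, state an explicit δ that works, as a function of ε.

Let ε > 0. We want δ > 0 such that 0 < |t − 4| < δ implies |(-t^3 - t + 6) + 62| < ε.
(-t^3 - t + 6) + 62 = -t^3 - t + 68 = (t − 4)(-t^2 - 4t - 17).
So |(-t^3 - t + 6) + 62| = |t − 4|·|-t^2 - 4t - 17|.
Require δ ≤ 2. Then |t − 4| < 2 gives |t| < 6, and by the triangle inequality |-t^2 - 4t - 17| ≤ 6^2 + 4·6 + 17 = 77.
Hence |(-t^3 - t + 6) + 62| ≤ 77|t − 4| < ε provided |t − 4| < ε/77.
Choosing δ = min(2, ε/77) ensures both conditions, hence |(-t^3 - t + 6) + 62| < ε.

δ = min(2, ε/77)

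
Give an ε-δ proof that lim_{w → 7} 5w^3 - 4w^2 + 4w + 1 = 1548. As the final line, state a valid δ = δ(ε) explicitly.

δ = min(1, ε/789)

Let ε > 0. We want δ > 0 such that 0 < |w − 7| < δ implies |(5w^3 - 4w^2 + 4w + 1) − 1548| < ε.
(5w^3 - 4w^2 + 4w + 1) − 1548 = 5w^3 - 4w^2 + 4w - 1547 = (w − 7)(5w^2 + 31w + 221).
So |(5w^3 - 4w^2 + 4w + 1) − 1548| = |w − 7|·|5w^2 + 31w + 221|.
Require δ ≤ 1. Then |w − 7| < 1 gives |w| < 8, and by the triangle inequality |5w^2 + 31w + 221| ≤ 5·8^2 + 31·8 + 221 = 789.
Hence |(5w^3 - 4w^2 + 4w + 1) − 1548| ≤ 789|w − 7| < ε provided |w − 7| < ε/789.
Take δ = min(1, ε/789). Then 0 < |w − 7| < δ gives both |w − 7| < 1 and |w − 7| < ε/789, so |(5w^3 - 4w^2 + 4w + 1) − 1548| < ε.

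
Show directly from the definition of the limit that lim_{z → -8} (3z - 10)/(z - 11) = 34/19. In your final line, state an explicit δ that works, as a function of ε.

Let ε > 0 be given. We want δ > 0 with 0 < |z + 8| < δ ⇒ |(3z - 10)/(z - 11) − (34/19)| < ε.
Combining over a common denominator, (3z - 10)/(z - 11) − (34/19) = [(3z - 10)·(-19) − (-34)·(z - 11)] / [(-19)·(z - 11)] = -23(z + 8) / ((-19)(z - 11)).
So |(3z - 10)/(z - 11) − (34/19)| = 23|z + 8| / (19·|z − 11|).
Restrict δ ≤ 19/2. Then |z + 8| < 19/2 gives |z − 11| = |(z + 8) + (-19)| ≥ 19 − 19/2 = 19/2.
Hence |(3z - 10)/(z - 11) − (34/19)| < 23|z + 8|/(19·(19/2)) = (46/361)|z + 8|, which is < ε once |z + 8| < (361/46)ε.
Take δ = min(19/2, (361/46)ε). Then 0 < |z + 8| < δ forces both bounds, so |(3z - 10)/(z - 11) − (34/19)| < ε.

δ = min(19/2, (361/46)ε)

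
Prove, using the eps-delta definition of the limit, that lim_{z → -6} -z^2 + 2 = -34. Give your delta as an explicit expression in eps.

Let eps > 0. We want delta > 0 such that 0 < |z + 6| < delta implies |(-z^2 + 2) + 34| < eps.
(-z^2 + 2) + 34 = -z^2 + 36 = (z + 6)(-z + 6).
So |(-z^2 + 2) + 34| = |z + 6|·|-z + 6|.
Require delta ≤ 1. Then |z + 6| < 1 gives |z| < 7, and by the triangle inequality |-z + 6| ≤ 7 + 6 = 13.
Hence |(-z^2 + 2) + 34| ≤ 13|z + 6| < eps provided |z + 6| < eps/13.
Choosing delta = min(1, eps/13) ensures both conditions, hence |(-z^2 + 2) + 34| < eps.

delta = min(1, eps/13)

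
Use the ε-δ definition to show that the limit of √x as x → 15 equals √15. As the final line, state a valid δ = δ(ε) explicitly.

δ = min(15, √15·ε)

Let ε > 0. We want δ > 0 such that 0 < |x − 15| < δ implies |√x − √15| < ε.
Rationalise: √x − √15 = (x − 15)/(√x + √15), so |√x − √15| = |x − 15|/(√x + √15).
Restrict δ ≤ 15 so that |x − 15| < 15 forces x > 0, and then √x + √15 > √15.
Hence |√x − √15| < |x − 15|/√15, which is < ε once |x − 15| < √15·ε.
Take δ = min(15, √15·ε). If 0 < |x − 15| < δ then x > 0 and |√x − √15| < |x − 15|/√15 < ε.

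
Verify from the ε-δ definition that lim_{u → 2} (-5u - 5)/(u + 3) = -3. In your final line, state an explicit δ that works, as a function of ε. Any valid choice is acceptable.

Suppose ε > 0. We want δ > 0 with 0 < |u − 2| < δ ⇒ |(-5u - 5)/(u + 3) + 3| < ε.
Combining over a common denominator, (-5u - 5)/(u + 3) + 3 = [(-5u - 5)·5 − (-15)·(u + 3)] / [5·(u + 3)] = -10(u − 2) / (5(u + 3)).
So |(-5u - 5)/(u + 3) + 3| = 10|u − 2| / (5·|u + 3|).
Require δ ≤ 5/2, so |u + 3| ≥ |5| − |u − 2| > 5 − 5/2 = 5/2.
Hence |(-5u - 5)/(u + 3) + 3| < 10|u − 2|/(5·(5/2)) = (4/5)|u − 2|, which is < ε once |u − 2| < (5/4)ε.
Take δ = min(5/2, (5/4)ε). Then 0 < |u − 2| < δ forces both bounds, so |(-5u - 5)/(u + 3) + 3| < ε.

δ = min(5/2, (5/4)ε)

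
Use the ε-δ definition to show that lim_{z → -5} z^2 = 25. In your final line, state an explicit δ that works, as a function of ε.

δ = min(2, ε/12)

Suppose ε > 0. We seek δ > 0 with 0 < |z + 5| < δ ⇒ |z^2 − 25| < ε.
Factor: z^2 − 25 = (z + 5)(z - 5), so |z^2 − 25| = |z + 5|·|z - 5|.
Impose δ ≤ 2 so that |z| < 7; then |z - 5| ≤ 12.
Hence |z^2 − 25| ≤ 12|z + 5|, which is < ε once |z + 5| < ε/12.
Take δ = min(2, ε/12). If 0 < |z + 5| < δ then both bounds hold and |z^2 − 25| ≤ 12|z + 5| < 12·(ε/12) = ε.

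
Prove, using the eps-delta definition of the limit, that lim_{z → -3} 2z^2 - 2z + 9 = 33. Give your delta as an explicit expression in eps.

Fix eps > 0. We want delta > 0 such that 0 < |z + 3| < delta implies |(2z^2 - 2z + 9) − 33| < eps.
(2z^2 - 2z + 9) − 33 = 2z^2 - 2z - 24 = (z + 3)(2z - 8).
So |(2z^2 - 2z + 9) − 33| = |z + 3|·|2z - 8|.
Assume first that |z + 3| < 2, so |z| < 5. Then |2z - 8| ≤ 2·5 + 8 = 18.
Hence |(2z^2 - 2z + 9) − 33| ≤ 18|z + 3| < eps provided |z + 3| < eps/18.
Take delta = min(2, eps/18). Then 0 < |z + 3| < delta gives both |z + 3| < 2 and |z + 3| < eps/18, so |(2z^2 - 2z + 9) − 33| < eps.

delta = min(2, eps/18)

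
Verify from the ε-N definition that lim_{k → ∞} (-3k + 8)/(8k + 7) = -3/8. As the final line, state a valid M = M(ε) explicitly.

Suppose ε > 0. For k ≥ 1, |(-3k + 8)/(8k + 7) + 3/8| = |85|/(8(8k + 7)) = 85/(8(8k + 7)).
Since 8k + 7 ≥ 8k for k ≥ 1, this is ≤ 85/(8·8k) = (85/64)/k.
So |(-3k + 8)/(8k + 7) + 3/8| < ε whenever k > (85/64)/ε.
Take M = (85/64)/ε. If k > M then |(-3k + 8)/(8k + 7) + 3/8| ≤ (85/64)/k < ε.

M = (85/64)/ε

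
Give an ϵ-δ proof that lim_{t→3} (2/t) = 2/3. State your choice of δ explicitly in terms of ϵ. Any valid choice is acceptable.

δ = min(3/2, (9/4)ϵ)

Let ϵ > 0 be given. We seek δ > 0 such that 0 < |t − 3| < δ implies |2/t − (2/3)| < ϵ.
|2/t − (2/3)| = 2·|3 − t|/(3·|t|) = 2|t − 3|/(3|t|).
Require δ ≤ 3/2 so that |t| > 3 − 3/2 = 3/2, hence 3|t| > 9/2.
Then |2/t − (2/3)| < 2|t − 3|/(9/2), which is < ϵ when |t − 3| < (9/4)ϵ.
Take δ = min(3/2, (9/4)ϵ). Then 0 < |t − 3| < δ gives both |t − 3| < 3/2 and |t − 3| < (9/4)ϵ, so |2/t − (2/3)| < ϵ.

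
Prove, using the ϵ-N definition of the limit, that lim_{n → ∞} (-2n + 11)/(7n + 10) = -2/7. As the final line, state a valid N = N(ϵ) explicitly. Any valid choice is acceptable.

N = (97/49)/ϵ

Let ϵ > 0 be given. For n ≥ 1, |(-2n + 11)/(7n + 10) + 2/7| = |97|/(7(7n + 10)) = 97/(7(7n + 10)).
Since 7n + 10 ≥ 7n for n ≥ 1, this is ≤ 97/(7·7n) = (97/49)/n.
So |(-2n + 11)/(7n + 10) + 2/7| < ϵ whenever n > (97/49)/ϵ.
Take N = (97/49)/ϵ. If n > N then |(-2n + 11)/(7n + 10) + 2/7| ≤ (97/49)/n < ϵ.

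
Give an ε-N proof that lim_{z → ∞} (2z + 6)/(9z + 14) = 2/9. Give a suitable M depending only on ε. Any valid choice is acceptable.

Let ε > 0 be given. We seek M > 0 such that z > M implies |(2z + 6)/(9z + 14) − (2/9)| < ε.
(2z + 6)/(9z + 14) − (2/9) = (9(2z + 6) − 2(9z + 14)) / (9(9z + 14)) = 26/(9(9z + 14)).
For z > 0 we have 9z + 14 > 9z, so |(2z + 6)/(9z + 14) − (2/9)| = 26/(9(9z + 14)) < 26/(9·9z) = (26/81)/z.
Thus |(2z + 6)/(9z + 14) − (2/9)| < ε whenever z > (26/81)/ε.
Take M = (26/81)/ε. If z > M then |(2z + 6)/(9z + 14) − (2/9)| < (26/81)/z < ε.

M = (26/81)/ε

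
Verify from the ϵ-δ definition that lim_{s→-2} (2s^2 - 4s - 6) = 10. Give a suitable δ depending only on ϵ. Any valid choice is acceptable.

δ = min(1, ϵ/14)

Let ϵ > 0. We want δ > 0 such that 0 < |s + 2| < δ implies |(2s^2 - 4s - 6) − 10| < ϵ.
(2s^2 - 4s - 6) − 10 = 2s^2 - 4s - 16 = (s + 2)(2s - 8).
So |(2s^2 - 4s - 6) − 10| = |s + 2|·|2s - 8|.
Assume first that |s + 2| < 1, so |s| < 3. Then |2s - 8| ≤ 2·3 + 8 = 14.
Hence |(2s^2 - 4s - 6) − 10| ≤ 14|s + 2| < ϵ provided |s + 2| < ϵ/14.
Choosing δ = min(1, ϵ/14) ensures both conditions, hence |(2s^2 - 4s - 6) − 10| < ϵ.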